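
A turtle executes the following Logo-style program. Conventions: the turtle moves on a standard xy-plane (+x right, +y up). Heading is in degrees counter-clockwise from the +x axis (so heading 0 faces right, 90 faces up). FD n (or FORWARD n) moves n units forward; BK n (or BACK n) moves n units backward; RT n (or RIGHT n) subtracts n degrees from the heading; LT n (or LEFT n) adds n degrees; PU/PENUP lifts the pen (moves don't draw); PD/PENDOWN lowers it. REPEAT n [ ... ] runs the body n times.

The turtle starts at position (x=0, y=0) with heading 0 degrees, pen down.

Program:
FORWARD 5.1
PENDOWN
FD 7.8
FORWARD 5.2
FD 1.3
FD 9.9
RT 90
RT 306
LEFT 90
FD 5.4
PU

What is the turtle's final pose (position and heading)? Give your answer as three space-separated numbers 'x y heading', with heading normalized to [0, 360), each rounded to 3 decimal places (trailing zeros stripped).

Executing turtle program step by step:
Start: pos=(0,0), heading=0, pen down
FD 5.1: (0,0) -> (5.1,0) [heading=0, draw]
PD: pen down
FD 7.8: (5.1,0) -> (12.9,0) [heading=0, draw]
FD 5.2: (12.9,0) -> (18.1,0) [heading=0, draw]
FD 1.3: (18.1,0) -> (19.4,0) [heading=0, draw]
FD 9.9: (19.4,0) -> (29.3,0) [heading=0, draw]
RT 90: heading 0 -> 270
RT 306: heading 270 -> 324
LT 90: heading 324 -> 54
FD 5.4: (29.3,0) -> (32.474,4.369) [heading=54, draw]
PU: pen up
Final: pos=(32.474,4.369), heading=54, 6 segment(s) drawn

Answer: 32.474 4.369 54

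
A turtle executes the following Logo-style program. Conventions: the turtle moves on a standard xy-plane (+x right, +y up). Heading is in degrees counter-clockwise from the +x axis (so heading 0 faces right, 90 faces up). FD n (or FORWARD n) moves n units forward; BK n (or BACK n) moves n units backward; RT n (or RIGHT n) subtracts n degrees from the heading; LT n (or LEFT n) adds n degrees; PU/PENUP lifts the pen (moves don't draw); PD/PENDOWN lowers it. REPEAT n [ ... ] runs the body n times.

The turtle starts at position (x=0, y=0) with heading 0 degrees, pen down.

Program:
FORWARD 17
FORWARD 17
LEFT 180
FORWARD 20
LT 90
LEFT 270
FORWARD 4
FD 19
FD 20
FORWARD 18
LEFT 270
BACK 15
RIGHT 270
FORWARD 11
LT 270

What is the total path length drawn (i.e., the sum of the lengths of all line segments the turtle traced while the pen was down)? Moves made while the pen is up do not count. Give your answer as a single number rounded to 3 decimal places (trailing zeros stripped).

Executing turtle program step by step:
Start: pos=(0,0), heading=0, pen down
FD 17: (0,0) -> (17,0) [heading=0, draw]
FD 17: (17,0) -> (34,0) [heading=0, draw]
LT 180: heading 0 -> 180
FD 20: (34,0) -> (14,0) [heading=180, draw]
LT 90: heading 180 -> 270
LT 270: heading 270 -> 180
FD 4: (14,0) -> (10,0) [heading=180, draw]
FD 19: (10,0) -> (-9,0) [heading=180, draw]
FD 20: (-9,0) -> (-29,0) [heading=180, draw]
FD 18: (-29,0) -> (-47,0) [heading=180, draw]
LT 270: heading 180 -> 90
BK 15: (-47,0) -> (-47,-15) [heading=90, draw]
RT 270: heading 90 -> 180
FD 11: (-47,-15) -> (-58,-15) [heading=180, draw]
LT 270: heading 180 -> 90
Final: pos=(-58,-15), heading=90, 9 segment(s) drawn

Segment lengths:
  seg 1: (0,0) -> (17,0), length = 17
  seg 2: (17,0) -> (34,0), length = 17
  seg 3: (34,0) -> (14,0), length = 20
  seg 4: (14,0) -> (10,0), length = 4
  seg 5: (10,0) -> (-9,0), length = 19
  seg 6: (-9,0) -> (-29,0), length = 20
  seg 7: (-29,0) -> (-47,0), length = 18
  seg 8: (-47,0) -> (-47,-15), length = 15
  seg 9: (-47,-15) -> (-58,-15), length = 11
Total = 141

Answer: 141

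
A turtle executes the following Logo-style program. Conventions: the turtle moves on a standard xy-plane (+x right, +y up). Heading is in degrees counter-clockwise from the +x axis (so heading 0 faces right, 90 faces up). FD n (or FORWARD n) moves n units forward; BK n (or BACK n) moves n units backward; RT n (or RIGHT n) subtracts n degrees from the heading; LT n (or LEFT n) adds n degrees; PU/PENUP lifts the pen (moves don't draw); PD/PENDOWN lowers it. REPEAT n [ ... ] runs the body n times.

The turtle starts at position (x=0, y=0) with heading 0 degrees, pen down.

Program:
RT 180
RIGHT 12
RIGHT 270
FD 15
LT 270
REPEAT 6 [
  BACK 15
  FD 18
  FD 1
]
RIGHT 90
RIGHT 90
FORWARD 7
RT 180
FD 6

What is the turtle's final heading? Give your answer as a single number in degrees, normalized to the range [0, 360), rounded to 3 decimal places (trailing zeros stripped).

Answer: 168

Derivation:
Executing turtle program step by step:
Start: pos=(0,0), heading=0, pen down
RT 180: heading 0 -> 180
RT 12: heading 180 -> 168
RT 270: heading 168 -> 258
FD 15: (0,0) -> (-3.119,-14.672) [heading=258, draw]
LT 270: heading 258 -> 168
REPEAT 6 [
  -- iteration 1/6 --
  BK 15: (-3.119,-14.672) -> (11.554,-17.791) [heading=168, draw]
  FD 18: (11.554,-17.791) -> (-6.053,-14.048) [heading=168, draw]
  FD 1: (-6.053,-14.048) -> (-7.031,-13.841) [heading=168, draw]
  -- iteration 2/6 --
  BK 15: (-7.031,-13.841) -> (7.641,-16.959) [heading=168, draw]
  FD 18: (7.641,-16.959) -> (-9.966,-13.217) [heading=168, draw]
  FD 1: (-9.966,-13.217) -> (-10.944,-13.009) [heading=168, draw]
  -- iteration 3/6 --
  BK 15: (-10.944,-13.009) -> (3.728,-16.128) [heading=168, draw]
  FD 18: (3.728,-16.128) -> (-13.878,-12.385) [heading=168, draw]
  FD 1: (-13.878,-12.385) -> (-14.856,-12.177) [heading=168, draw]
  -- iteration 4/6 --
  BK 15: (-14.856,-12.177) -> (-0.184,-15.296) [heading=168, draw]
  FD 18: (-0.184,-15.296) -> (-17.791,-11.554) [heading=168, draw]
  FD 1: (-17.791,-11.554) -> (-18.769,-11.346) [heading=168, draw]
  -- iteration 5/6 --
  BK 15: (-18.769,-11.346) -> (-4.097,-14.464) [heading=168, draw]
  FD 18: (-4.097,-14.464) -> (-21.703,-10.722) [heading=168, draw]
  FD 1: (-21.703,-10.722) -> (-22.682,-10.514) [heading=168, draw]
  -- iteration 6/6 --
  BK 15: (-22.682,-10.514) -> (-8.009,-13.633) [heading=168, draw]
  FD 18: (-8.009,-13.633) -> (-25.616,-9.89) [heading=168, draw]
  FD 1: (-25.616,-9.89) -> (-26.594,-9.682) [heading=168, draw]
]
RT 90: heading 168 -> 78
RT 90: heading 78 -> 348
FD 7: (-26.594,-9.682) -> (-19.747,-11.138) [heading=348, draw]
RT 180: heading 348 -> 168
FD 6: (-19.747,-11.138) -> (-25.616,-9.89) [heading=168, draw]
Final: pos=(-25.616,-9.89), heading=168, 21 segment(s) drawn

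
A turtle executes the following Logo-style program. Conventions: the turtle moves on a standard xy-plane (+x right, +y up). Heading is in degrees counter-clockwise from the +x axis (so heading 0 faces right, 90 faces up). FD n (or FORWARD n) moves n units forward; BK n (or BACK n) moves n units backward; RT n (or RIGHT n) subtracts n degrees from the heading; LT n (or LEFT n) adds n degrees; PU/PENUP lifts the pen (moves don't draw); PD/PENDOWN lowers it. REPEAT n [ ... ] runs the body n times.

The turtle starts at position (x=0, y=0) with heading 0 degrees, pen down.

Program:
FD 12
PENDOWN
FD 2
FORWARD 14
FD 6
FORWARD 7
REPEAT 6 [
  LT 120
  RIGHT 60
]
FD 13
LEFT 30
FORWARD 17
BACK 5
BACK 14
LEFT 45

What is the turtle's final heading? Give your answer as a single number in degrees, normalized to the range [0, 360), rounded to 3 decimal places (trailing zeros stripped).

Executing turtle program step by step:
Start: pos=(0,0), heading=0, pen down
FD 12: (0,0) -> (12,0) [heading=0, draw]
PD: pen down
FD 2: (12,0) -> (14,0) [heading=0, draw]
FD 14: (14,0) -> (28,0) [heading=0, draw]
FD 6: (28,0) -> (34,0) [heading=0, draw]
FD 7: (34,0) -> (41,0) [heading=0, draw]
REPEAT 6 [
  -- iteration 1/6 --
  LT 120: heading 0 -> 120
  RT 60: heading 120 -> 60
  -- iteration 2/6 --
  LT 120: heading 60 -> 180
  RT 60: heading 180 -> 120
  -- iteration 3/6 --
  LT 120: heading 120 -> 240
  RT 60: heading 240 -> 180
  -- iteration 4/6 --
  LT 120: heading 180 -> 300
  RT 60: heading 300 -> 240
  -- iteration 5/6 --
  LT 120: heading 240 -> 0
  RT 60: heading 0 -> 300
  -- iteration 6/6 --
  LT 120: heading 300 -> 60
  RT 60: heading 60 -> 0
]
FD 13: (41,0) -> (54,0) [heading=0, draw]
LT 30: heading 0 -> 30
FD 17: (54,0) -> (68.722,8.5) [heading=30, draw]
BK 5: (68.722,8.5) -> (64.392,6) [heading=30, draw]
BK 14: (64.392,6) -> (52.268,-1) [heading=30, draw]
LT 45: heading 30 -> 75
Final: pos=(52.268,-1), heading=75, 9 segment(s) drawn

Answer: 75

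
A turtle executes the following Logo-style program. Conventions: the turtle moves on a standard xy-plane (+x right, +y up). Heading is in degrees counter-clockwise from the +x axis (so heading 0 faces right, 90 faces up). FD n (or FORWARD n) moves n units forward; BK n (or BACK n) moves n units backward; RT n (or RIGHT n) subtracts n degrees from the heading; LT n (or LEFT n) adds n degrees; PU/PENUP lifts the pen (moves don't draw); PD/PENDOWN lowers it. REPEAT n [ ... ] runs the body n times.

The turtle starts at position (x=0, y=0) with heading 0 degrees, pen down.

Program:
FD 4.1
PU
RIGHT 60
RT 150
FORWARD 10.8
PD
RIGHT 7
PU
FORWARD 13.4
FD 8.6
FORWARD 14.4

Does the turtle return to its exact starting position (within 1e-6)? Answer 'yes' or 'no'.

Executing turtle program step by step:
Start: pos=(0,0), heading=0, pen down
FD 4.1: (0,0) -> (4.1,0) [heading=0, draw]
PU: pen up
RT 60: heading 0 -> 300
RT 150: heading 300 -> 150
FD 10.8: (4.1,0) -> (-5.253,5.4) [heading=150, move]
PD: pen down
RT 7: heading 150 -> 143
PU: pen up
FD 13.4: (-5.253,5.4) -> (-15.955,13.464) [heading=143, move]
FD 8.6: (-15.955,13.464) -> (-22.823,18.64) [heading=143, move]
FD 14.4: (-22.823,18.64) -> (-34.323,27.306) [heading=143, move]
Final: pos=(-34.323,27.306), heading=143, 1 segment(s) drawn

Start position: (0, 0)
Final position: (-34.323, 27.306)
Distance = 43.86; >= 1e-6 -> NOT closed

Answer: no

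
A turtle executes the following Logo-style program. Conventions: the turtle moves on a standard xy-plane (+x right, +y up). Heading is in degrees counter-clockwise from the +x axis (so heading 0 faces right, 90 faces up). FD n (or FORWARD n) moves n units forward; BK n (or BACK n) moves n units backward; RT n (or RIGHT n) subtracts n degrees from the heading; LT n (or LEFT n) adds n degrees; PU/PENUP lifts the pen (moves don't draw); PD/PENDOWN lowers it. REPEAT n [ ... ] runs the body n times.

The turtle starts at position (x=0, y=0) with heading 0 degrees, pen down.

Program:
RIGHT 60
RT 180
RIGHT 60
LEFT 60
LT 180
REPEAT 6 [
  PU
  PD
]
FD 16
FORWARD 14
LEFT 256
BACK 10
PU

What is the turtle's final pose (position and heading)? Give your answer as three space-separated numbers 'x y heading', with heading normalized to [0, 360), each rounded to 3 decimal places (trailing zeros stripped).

Answer: 24.613 -23.224 196

Derivation:
Executing turtle program step by step:
Start: pos=(0,0), heading=0, pen down
RT 60: heading 0 -> 300
RT 180: heading 300 -> 120
RT 60: heading 120 -> 60
LT 60: heading 60 -> 120
LT 180: heading 120 -> 300
REPEAT 6 [
  -- iteration 1/6 --
  PU: pen up
  PD: pen down
  -- iteration 2/6 --
  PU: pen up
  PD: pen down
  -- iteration 3/6 --
  PU: pen up
  PD: pen down
  -- iteration 4/6 --
  PU: pen up
  PD: pen down
  -- iteration 5/6 --
  PU: pen up
  PD: pen down
  -- iteration 6/6 --
  PU: pen up
  PD: pen down
]
FD 16: (0,0) -> (8,-13.856) [heading=300, draw]
FD 14: (8,-13.856) -> (15,-25.981) [heading=300, draw]
LT 256: heading 300 -> 196
BK 10: (15,-25.981) -> (24.613,-23.224) [heading=196, draw]
PU: pen up
Final: pos=(24.613,-23.224), heading=196, 3 segment(s) drawn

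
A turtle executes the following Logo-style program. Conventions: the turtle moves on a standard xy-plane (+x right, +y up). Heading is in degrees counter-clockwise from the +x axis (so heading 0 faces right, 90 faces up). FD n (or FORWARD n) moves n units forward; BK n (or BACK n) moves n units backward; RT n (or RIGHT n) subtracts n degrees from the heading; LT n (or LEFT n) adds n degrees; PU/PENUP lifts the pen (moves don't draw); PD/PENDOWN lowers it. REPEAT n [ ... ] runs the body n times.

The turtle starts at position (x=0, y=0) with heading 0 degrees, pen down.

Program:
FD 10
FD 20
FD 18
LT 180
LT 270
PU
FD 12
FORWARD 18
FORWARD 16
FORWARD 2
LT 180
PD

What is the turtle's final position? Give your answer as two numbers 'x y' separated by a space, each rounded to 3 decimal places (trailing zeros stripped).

Answer: 48 48

Derivation:
Executing turtle program step by step:
Start: pos=(0,0), heading=0, pen down
FD 10: (0,0) -> (10,0) [heading=0, draw]
FD 20: (10,0) -> (30,0) [heading=0, draw]
FD 18: (30,0) -> (48,0) [heading=0, draw]
LT 180: heading 0 -> 180
LT 270: heading 180 -> 90
PU: pen up
FD 12: (48,0) -> (48,12) [heading=90, move]
FD 18: (48,12) -> (48,30) [heading=90, move]
FD 16: (48,30) -> (48,46) [heading=90, move]
FD 2: (48,46) -> (48,48) [heading=90, move]
LT 180: heading 90 -> 270
PD: pen down
Final: pos=(48,48), heading=270, 3 segment(s) drawn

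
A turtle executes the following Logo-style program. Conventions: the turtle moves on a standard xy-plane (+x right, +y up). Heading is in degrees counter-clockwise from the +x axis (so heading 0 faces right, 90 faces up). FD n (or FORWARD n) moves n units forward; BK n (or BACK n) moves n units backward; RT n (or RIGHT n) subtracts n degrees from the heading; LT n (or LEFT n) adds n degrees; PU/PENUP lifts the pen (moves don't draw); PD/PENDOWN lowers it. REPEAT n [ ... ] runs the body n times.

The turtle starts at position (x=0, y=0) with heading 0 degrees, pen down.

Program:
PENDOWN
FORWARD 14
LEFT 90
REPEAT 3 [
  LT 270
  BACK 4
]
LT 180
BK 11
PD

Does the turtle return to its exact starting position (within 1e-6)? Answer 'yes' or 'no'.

Answer: no

Derivation:
Executing turtle program step by step:
Start: pos=(0,0), heading=0, pen down
PD: pen down
FD 14: (0,0) -> (14,0) [heading=0, draw]
LT 90: heading 0 -> 90
REPEAT 3 [
  -- iteration 1/3 --
  LT 270: heading 90 -> 0
  BK 4: (14,0) -> (10,0) [heading=0, draw]
  -- iteration 2/3 --
  LT 270: heading 0 -> 270
  BK 4: (10,0) -> (10,4) [heading=270, draw]
  -- iteration 3/3 --
  LT 270: heading 270 -> 180
  BK 4: (10,4) -> (14,4) [heading=180, draw]
]
LT 180: heading 180 -> 0
BK 11: (14,4) -> (3,4) [heading=0, draw]
PD: pen down
Final: pos=(3,4), heading=0, 5 segment(s) drawn

Start position: (0, 0)
Final position: (3, 4)
Distance = 5; >= 1e-6 -> NOT closed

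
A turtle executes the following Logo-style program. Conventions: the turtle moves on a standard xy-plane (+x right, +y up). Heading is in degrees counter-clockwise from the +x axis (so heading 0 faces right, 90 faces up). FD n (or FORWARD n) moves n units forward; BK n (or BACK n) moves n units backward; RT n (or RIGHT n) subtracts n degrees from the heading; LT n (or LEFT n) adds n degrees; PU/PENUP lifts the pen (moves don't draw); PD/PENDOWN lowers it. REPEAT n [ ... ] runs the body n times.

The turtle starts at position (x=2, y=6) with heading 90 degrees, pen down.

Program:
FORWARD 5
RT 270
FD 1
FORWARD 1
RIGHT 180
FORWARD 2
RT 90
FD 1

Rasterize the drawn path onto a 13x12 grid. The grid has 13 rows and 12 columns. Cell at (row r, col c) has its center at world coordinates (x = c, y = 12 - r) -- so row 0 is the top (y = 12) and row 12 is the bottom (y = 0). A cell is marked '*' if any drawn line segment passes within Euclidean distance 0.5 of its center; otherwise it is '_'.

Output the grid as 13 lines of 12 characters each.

Segment 0: (2,6) -> (2,11)
Segment 1: (2,11) -> (1,11)
Segment 2: (1,11) -> (0,11)
Segment 3: (0,11) -> (2,11)
Segment 4: (2,11) -> (2,10)

Answer: ____________
***_________
__*_________
__*_________
__*_________
__*_________
__*_________
____________
____________
____________
____________
____________
____________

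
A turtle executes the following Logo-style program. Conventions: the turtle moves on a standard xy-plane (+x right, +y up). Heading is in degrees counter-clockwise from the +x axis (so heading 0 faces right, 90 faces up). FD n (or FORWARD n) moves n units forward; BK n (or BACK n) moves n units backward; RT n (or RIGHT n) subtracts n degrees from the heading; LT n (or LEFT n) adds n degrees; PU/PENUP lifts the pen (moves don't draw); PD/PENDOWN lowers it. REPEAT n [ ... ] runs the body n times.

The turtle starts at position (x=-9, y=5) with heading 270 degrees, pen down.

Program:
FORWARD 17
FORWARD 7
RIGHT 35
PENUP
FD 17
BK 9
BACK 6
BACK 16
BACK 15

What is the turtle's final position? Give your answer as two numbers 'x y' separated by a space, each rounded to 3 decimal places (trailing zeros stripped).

Executing turtle program step by step:
Start: pos=(-9,5), heading=270, pen down
FD 17: (-9,5) -> (-9,-12) [heading=270, draw]
FD 7: (-9,-12) -> (-9,-19) [heading=270, draw]
RT 35: heading 270 -> 235
PU: pen up
FD 17: (-9,-19) -> (-18.751,-32.926) [heading=235, move]
BK 9: (-18.751,-32.926) -> (-13.589,-25.553) [heading=235, move]
BK 6: (-13.589,-25.553) -> (-10.147,-20.638) [heading=235, move]
BK 16: (-10.147,-20.638) -> (-0.97,-7.532) [heading=235, move]
BK 15: (-0.97,-7.532) -> (7.634,4.755) [heading=235, move]
Final: pos=(7.634,4.755), heading=235, 2 segment(s) drawn

Answer: 7.634 4.755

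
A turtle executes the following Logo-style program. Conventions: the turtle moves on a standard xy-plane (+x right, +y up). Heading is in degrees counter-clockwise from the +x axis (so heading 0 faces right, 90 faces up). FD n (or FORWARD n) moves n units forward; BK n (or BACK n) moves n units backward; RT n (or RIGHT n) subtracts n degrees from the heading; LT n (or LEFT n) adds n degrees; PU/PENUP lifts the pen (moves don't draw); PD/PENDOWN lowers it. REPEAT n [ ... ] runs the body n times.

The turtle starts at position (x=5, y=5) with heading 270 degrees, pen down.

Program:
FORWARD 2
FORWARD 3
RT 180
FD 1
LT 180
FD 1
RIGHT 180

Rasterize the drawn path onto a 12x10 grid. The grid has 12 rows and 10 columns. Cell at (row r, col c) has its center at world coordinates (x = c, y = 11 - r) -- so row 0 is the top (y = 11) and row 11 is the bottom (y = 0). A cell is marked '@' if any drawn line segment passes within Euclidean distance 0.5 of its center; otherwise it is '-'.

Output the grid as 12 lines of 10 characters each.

Segment 0: (5,5) -> (5,3)
Segment 1: (5,3) -> (5,0)
Segment 2: (5,0) -> (5,1)
Segment 3: (5,1) -> (5,0)

Answer: ----------
----------
----------
----------
----------
----------
-----@----
-----@----
-----@----
-----@----
-----@----
-----@----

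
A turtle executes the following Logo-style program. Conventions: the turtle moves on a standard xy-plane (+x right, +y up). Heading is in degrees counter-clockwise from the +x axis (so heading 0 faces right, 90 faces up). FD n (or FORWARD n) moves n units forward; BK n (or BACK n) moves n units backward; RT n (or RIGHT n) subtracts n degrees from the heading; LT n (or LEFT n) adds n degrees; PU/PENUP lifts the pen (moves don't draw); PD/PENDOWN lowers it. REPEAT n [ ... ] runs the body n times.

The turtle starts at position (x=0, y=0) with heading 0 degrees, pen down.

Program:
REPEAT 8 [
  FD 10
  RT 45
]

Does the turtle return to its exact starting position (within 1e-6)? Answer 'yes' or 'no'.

Answer: yes

Derivation:
Executing turtle program step by step:
Start: pos=(0,0), heading=0, pen down
REPEAT 8 [
  -- iteration 1/8 --
  FD 10: (0,0) -> (10,0) [heading=0, draw]
  RT 45: heading 0 -> 315
  -- iteration 2/8 --
  FD 10: (10,0) -> (17.071,-7.071) [heading=315, draw]
  RT 45: heading 315 -> 270
  -- iteration 3/8 --
  FD 10: (17.071,-7.071) -> (17.071,-17.071) [heading=270, draw]
  RT 45: heading 270 -> 225
  -- iteration 4/8 --
  FD 10: (17.071,-17.071) -> (10,-24.142) [heading=225, draw]
  RT 45: heading 225 -> 180
  -- iteration 5/8 --
  FD 10: (10,-24.142) -> (0,-24.142) [heading=180, draw]
  RT 45: heading 180 -> 135
  -- iteration 6/8 --
  FD 10: (0,-24.142) -> (-7.071,-17.071) [heading=135, draw]
  RT 45: heading 135 -> 90
  -- iteration 7/8 --
  FD 10: (-7.071,-17.071) -> (-7.071,-7.071) [heading=90, draw]
  RT 45: heading 90 -> 45
  -- iteration 8/8 --
  FD 10: (-7.071,-7.071) -> (0,0) [heading=45, draw]
  RT 45: heading 45 -> 0
]
Final: pos=(0,0), heading=0, 8 segment(s) drawn

Start position: (0, 0)
Final position: (0, 0)
Distance = 0; < 1e-6 -> CLOSED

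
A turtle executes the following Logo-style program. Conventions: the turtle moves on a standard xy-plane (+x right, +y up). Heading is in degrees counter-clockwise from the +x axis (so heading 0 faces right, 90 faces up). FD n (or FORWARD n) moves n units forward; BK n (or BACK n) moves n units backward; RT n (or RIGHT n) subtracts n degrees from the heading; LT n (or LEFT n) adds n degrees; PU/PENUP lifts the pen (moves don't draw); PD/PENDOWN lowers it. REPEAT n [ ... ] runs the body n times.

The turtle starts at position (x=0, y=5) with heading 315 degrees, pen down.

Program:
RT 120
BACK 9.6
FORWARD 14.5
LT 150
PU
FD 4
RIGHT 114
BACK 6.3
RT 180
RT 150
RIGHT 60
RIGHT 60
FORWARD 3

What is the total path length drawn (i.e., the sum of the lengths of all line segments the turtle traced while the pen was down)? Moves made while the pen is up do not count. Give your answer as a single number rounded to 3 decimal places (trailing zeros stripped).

Executing turtle program step by step:
Start: pos=(0,5), heading=315, pen down
RT 120: heading 315 -> 195
BK 9.6: (0,5) -> (9.273,7.485) [heading=195, draw]
FD 14.5: (9.273,7.485) -> (-4.733,3.732) [heading=195, draw]
LT 150: heading 195 -> 345
PU: pen up
FD 4: (-4.733,3.732) -> (-0.869,2.697) [heading=345, move]
RT 114: heading 345 -> 231
BK 6.3: (-0.869,2.697) -> (3.095,7.593) [heading=231, move]
RT 180: heading 231 -> 51
RT 150: heading 51 -> 261
RT 60: heading 261 -> 201
RT 60: heading 201 -> 141
FD 3: (3.095,7.593) -> (0.764,9.48) [heading=141, move]
Final: pos=(0.764,9.48), heading=141, 2 segment(s) drawn

Segment lengths:
  seg 1: (0,5) -> (9.273,7.485), length = 9.6
  seg 2: (9.273,7.485) -> (-4.733,3.732), length = 14.5
Total = 24.1

Answer: 24.1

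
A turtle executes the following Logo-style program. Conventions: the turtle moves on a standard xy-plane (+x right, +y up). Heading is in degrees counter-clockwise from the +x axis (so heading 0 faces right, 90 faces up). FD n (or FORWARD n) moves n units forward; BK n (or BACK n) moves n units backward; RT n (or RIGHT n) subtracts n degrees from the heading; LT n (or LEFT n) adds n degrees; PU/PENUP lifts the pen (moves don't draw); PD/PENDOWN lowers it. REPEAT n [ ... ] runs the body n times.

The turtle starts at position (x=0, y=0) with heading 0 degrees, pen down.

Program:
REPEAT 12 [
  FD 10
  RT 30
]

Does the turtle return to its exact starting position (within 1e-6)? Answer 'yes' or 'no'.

Executing turtle program step by step:
Start: pos=(0,0), heading=0, pen down
REPEAT 12 [
  -- iteration 1/12 --
  FD 10: (0,0) -> (10,0) [heading=0, draw]
  RT 30: heading 0 -> 330
  -- iteration 2/12 --
  FD 10: (10,0) -> (18.66,-5) [heading=330, draw]
  RT 30: heading 330 -> 300
  -- iteration 3/12 --
  FD 10: (18.66,-5) -> (23.66,-13.66) [heading=300, draw]
  RT 30: heading 300 -> 270
  -- iteration 4/12 --
  FD 10: (23.66,-13.66) -> (23.66,-23.66) [heading=270, draw]
  RT 30: heading 270 -> 240
  -- iteration 5/12 --
  FD 10: (23.66,-23.66) -> (18.66,-32.321) [heading=240, draw]
  RT 30: heading 240 -> 210
  -- iteration 6/12 --
  FD 10: (18.66,-32.321) -> (10,-37.321) [heading=210, draw]
  RT 30: heading 210 -> 180
  -- iteration 7/12 --
  FD 10: (10,-37.321) -> (0,-37.321) [heading=180, draw]
  RT 30: heading 180 -> 150
  -- iteration 8/12 --
  FD 10: (0,-37.321) -> (-8.66,-32.321) [heading=150, draw]
  RT 30: heading 150 -> 120
  -- iteration 9/12 --
  FD 10: (-8.66,-32.321) -> (-13.66,-23.66) [heading=120, draw]
  RT 30: heading 120 -> 90
  -- iteration 10/12 --
  FD 10: (-13.66,-23.66) -> (-13.66,-13.66) [heading=90, draw]
  RT 30: heading 90 -> 60
  -- iteration 11/12 --
  FD 10: (-13.66,-13.66) -> (-8.66,-5) [heading=60, draw]
  RT 30: heading 60 -> 30
  -- iteration 12/12 --
  FD 10: (-8.66,-5) -> (0,0) [heading=30, draw]
  RT 30: heading 30 -> 0
]
Final: pos=(0,0), heading=0, 12 segment(s) drawn

Start position: (0, 0)
Final position: (0, 0)
Distance = 0; < 1e-6 -> CLOSED

Answer: yes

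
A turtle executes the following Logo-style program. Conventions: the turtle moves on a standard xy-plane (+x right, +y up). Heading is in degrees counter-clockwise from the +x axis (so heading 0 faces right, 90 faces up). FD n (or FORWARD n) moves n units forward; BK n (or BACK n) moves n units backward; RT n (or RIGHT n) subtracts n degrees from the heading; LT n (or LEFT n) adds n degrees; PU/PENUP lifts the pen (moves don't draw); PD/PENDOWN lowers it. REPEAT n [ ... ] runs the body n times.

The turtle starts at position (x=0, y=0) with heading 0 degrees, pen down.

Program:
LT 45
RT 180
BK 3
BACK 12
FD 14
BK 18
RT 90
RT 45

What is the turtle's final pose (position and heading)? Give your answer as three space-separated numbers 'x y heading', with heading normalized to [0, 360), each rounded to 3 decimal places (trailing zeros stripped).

Answer: 13.435 13.435 90

Derivation:
Executing turtle program step by step:
Start: pos=(0,0), heading=0, pen down
LT 45: heading 0 -> 45
RT 180: heading 45 -> 225
BK 3: (0,0) -> (2.121,2.121) [heading=225, draw]
BK 12: (2.121,2.121) -> (10.607,10.607) [heading=225, draw]
FD 14: (10.607,10.607) -> (0.707,0.707) [heading=225, draw]
BK 18: (0.707,0.707) -> (13.435,13.435) [heading=225, draw]
RT 90: heading 225 -> 135
RT 45: heading 135 -> 90
Final: pos=(13.435,13.435), heading=90, 4 segment(s) drawn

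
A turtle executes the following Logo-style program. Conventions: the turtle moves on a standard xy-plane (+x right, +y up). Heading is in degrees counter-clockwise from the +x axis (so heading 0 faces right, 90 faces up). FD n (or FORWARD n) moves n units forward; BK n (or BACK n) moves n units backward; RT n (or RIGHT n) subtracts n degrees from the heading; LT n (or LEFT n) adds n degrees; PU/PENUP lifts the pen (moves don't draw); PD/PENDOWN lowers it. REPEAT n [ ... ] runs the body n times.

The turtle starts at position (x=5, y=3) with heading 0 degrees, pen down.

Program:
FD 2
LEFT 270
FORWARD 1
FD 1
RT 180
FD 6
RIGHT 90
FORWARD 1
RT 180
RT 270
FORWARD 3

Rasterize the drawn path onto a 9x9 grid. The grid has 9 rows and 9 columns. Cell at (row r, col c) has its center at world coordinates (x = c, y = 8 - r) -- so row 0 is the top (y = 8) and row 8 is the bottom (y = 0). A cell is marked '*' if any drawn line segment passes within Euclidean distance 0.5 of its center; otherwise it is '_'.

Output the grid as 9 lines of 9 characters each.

Answer: _________
_______**
_______**
_______**
_______**
_____***_
_______*_
_______*_
_________

Derivation:
Segment 0: (5,3) -> (7,3)
Segment 1: (7,3) -> (7,2)
Segment 2: (7,2) -> (7,1)
Segment 3: (7,1) -> (7,7)
Segment 4: (7,7) -> (8,7)
Segment 5: (8,7) -> (8,4)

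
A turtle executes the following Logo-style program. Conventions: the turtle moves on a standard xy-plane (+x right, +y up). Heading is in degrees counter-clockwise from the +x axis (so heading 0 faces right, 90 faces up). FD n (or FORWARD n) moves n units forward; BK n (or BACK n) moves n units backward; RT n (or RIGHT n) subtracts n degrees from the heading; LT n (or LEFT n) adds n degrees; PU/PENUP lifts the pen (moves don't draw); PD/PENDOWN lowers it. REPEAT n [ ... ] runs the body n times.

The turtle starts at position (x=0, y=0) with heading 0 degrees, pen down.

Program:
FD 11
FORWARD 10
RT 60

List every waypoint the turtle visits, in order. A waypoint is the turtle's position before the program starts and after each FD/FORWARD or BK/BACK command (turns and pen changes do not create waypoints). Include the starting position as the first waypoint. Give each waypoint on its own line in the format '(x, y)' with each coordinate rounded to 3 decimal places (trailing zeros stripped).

Answer: (0, 0)
(11, 0)
(21, 0)

Derivation:
Executing turtle program step by step:
Start: pos=(0,0), heading=0, pen down
FD 11: (0,0) -> (11,0) [heading=0, draw]
FD 10: (11,0) -> (21,0) [heading=0, draw]
RT 60: heading 0 -> 300
Final: pos=(21,0), heading=300, 2 segment(s) drawn
Waypoints (3 total):
(0, 0)
(11, 0)
(21, 0)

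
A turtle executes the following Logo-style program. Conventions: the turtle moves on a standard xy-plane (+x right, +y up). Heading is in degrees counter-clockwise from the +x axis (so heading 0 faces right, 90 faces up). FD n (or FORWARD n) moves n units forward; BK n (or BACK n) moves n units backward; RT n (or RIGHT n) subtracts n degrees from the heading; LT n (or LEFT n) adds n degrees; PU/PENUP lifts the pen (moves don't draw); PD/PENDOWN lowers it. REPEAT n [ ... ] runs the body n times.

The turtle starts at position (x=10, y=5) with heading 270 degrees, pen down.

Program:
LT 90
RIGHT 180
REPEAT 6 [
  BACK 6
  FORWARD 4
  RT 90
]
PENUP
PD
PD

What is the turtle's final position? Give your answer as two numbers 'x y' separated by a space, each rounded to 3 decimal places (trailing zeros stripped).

Executing turtle program step by step:
Start: pos=(10,5), heading=270, pen down
LT 90: heading 270 -> 0
RT 180: heading 0 -> 180
REPEAT 6 [
  -- iteration 1/6 --
  BK 6: (10,5) -> (16,5) [heading=180, draw]
  FD 4: (16,5) -> (12,5) [heading=180, draw]
  RT 90: heading 180 -> 90
  -- iteration 2/6 --
  BK 6: (12,5) -> (12,-1) [heading=90, draw]
  FD 4: (12,-1) -> (12,3) [heading=90, draw]
  RT 90: heading 90 -> 0
  -- iteration 3/6 --
  BK 6: (12,3) -> (6,3) [heading=0, draw]
  FD 4: (6,3) -> (10,3) [heading=0, draw]
  RT 90: heading 0 -> 270
  -- iteration 4/6 --
  BK 6: (10,3) -> (10,9) [heading=270, draw]
  FD 4: (10,9) -> (10,5) [heading=270, draw]
  RT 90: heading 270 -> 180
  -- iteration 5/6 --
  BK 6: (10,5) -> (16,5) [heading=180, draw]
  FD 4: (16,5) -> (12,5) [heading=180, draw]
  RT 90: heading 180 -> 90
  -- iteration 6/6 --
  BK 6: (12,5) -> (12,-1) [heading=90, draw]
  FD 4: (12,-1) -> (12,3) [heading=90, draw]
  RT 90: heading 90 -> 0
]
PU: pen up
PD: pen down
PD: pen down
Final: pos=(12,3), heading=0, 12 segment(s) drawn

Answer: 12 3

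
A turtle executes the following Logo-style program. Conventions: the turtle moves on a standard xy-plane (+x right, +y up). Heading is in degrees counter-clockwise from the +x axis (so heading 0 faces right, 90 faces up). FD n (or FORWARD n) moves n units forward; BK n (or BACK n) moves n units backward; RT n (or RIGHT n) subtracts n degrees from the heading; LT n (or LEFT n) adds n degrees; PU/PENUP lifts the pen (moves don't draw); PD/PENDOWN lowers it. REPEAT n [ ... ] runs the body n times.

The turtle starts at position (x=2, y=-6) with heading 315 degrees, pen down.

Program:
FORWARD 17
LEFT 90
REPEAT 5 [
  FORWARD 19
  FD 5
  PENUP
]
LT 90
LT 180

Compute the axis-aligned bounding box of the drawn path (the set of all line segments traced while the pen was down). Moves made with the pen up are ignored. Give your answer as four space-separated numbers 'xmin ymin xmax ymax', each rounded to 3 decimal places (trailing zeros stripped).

Executing turtle program step by step:
Start: pos=(2,-6), heading=315, pen down
FD 17: (2,-6) -> (14.021,-18.021) [heading=315, draw]
LT 90: heading 315 -> 45
REPEAT 5 [
  -- iteration 1/5 --
  FD 19: (14.021,-18.021) -> (27.456,-4.586) [heading=45, draw]
  FD 5: (27.456,-4.586) -> (30.991,-1.05) [heading=45, draw]
  PU: pen up
  -- iteration 2/5 --
  FD 19: (30.991,-1.05) -> (44.426,12.385) [heading=45, move]
  FD 5: (44.426,12.385) -> (47.962,15.92) [heading=45, move]
  PU: pen up
  -- iteration 3/5 --
  FD 19: (47.962,15.92) -> (61.397,29.355) [heading=45, move]
  FD 5: (61.397,29.355) -> (64.933,32.891) [heading=45, move]
  PU: pen up
  -- iteration 4/5 --
  FD 19: (64.933,32.891) -> (78.368,46.326) [heading=45, move]
  FD 5: (78.368,46.326) -> (81.903,49.861) [heading=45, move]
  PU: pen up
  -- iteration 5/5 --
  FD 19: (81.903,49.861) -> (95.338,63.296) [heading=45, move]
  FD 5: (95.338,63.296) -> (98.874,66.832) [heading=45, move]
  PU: pen up
]
LT 90: heading 45 -> 135
LT 180: heading 135 -> 315
Final: pos=(98.874,66.832), heading=315, 3 segment(s) drawn

Segment endpoints: x in {2, 14.021, 27.456, 30.991}, y in {-18.021, -6, -4.586, -1.05}
xmin=2, ymin=-18.021, xmax=30.991, ymax=-1.05

Answer: 2 -18.021 30.991 -1.05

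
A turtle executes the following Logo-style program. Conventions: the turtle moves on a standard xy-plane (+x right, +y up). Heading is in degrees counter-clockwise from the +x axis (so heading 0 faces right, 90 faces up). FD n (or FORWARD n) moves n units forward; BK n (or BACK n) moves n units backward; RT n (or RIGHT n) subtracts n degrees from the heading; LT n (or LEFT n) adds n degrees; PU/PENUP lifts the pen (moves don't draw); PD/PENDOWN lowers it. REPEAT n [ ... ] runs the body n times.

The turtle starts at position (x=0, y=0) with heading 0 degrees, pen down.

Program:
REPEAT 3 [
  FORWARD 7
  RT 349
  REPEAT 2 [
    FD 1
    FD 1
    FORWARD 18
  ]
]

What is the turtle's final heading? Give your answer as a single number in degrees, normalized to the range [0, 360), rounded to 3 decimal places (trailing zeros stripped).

Executing turtle program step by step:
Start: pos=(0,0), heading=0, pen down
REPEAT 3 [
  -- iteration 1/3 --
  FD 7: (0,0) -> (7,0) [heading=0, draw]
  RT 349: heading 0 -> 11
  REPEAT 2 [
    -- iteration 1/2 --
    FD 1: (7,0) -> (7.982,0.191) [heading=11, draw]
    FD 1: (7.982,0.191) -> (8.963,0.382) [heading=11, draw]
    FD 18: (8.963,0.382) -> (26.633,3.816) [heading=11, draw]
    -- iteration 2/2 --
    FD 1: (26.633,3.816) -> (27.614,4.007) [heading=11, draw]
    FD 1: (27.614,4.007) -> (28.596,4.198) [heading=11, draw]
    FD 18: (28.596,4.198) -> (46.265,7.632) [heading=11, draw]
  ]
  -- iteration 2/3 --
  FD 7: (46.265,7.632) -> (53.136,8.968) [heading=11, draw]
  RT 349: heading 11 -> 22
  REPEAT 2 [
    -- iteration 1/2 --
    FD 1: (53.136,8.968) -> (54.064,9.343) [heading=22, draw]
    FD 1: (54.064,9.343) -> (54.991,9.717) [heading=22, draw]
    FD 18: (54.991,9.717) -> (71.68,16.46) [heading=22, draw]
    -- iteration 2/2 --
    FD 1: (71.68,16.46) -> (72.607,16.835) [heading=22, draw]
    FD 1: (72.607,16.835) -> (73.535,17.209) [heading=22, draw]
    FD 18: (73.535,17.209) -> (90.224,23.952) [heading=22, draw]
  ]
  -- iteration 3/3 --
  FD 7: (90.224,23.952) -> (96.714,26.575) [heading=22, draw]
  RT 349: heading 22 -> 33
  REPEAT 2 [
    -- iteration 1/2 --
    FD 1: (96.714,26.575) -> (97.553,27.119) [heading=33, draw]
    FD 1: (97.553,27.119) -> (98.391,27.664) [heading=33, draw]
    FD 18: (98.391,27.664) -> (113.488,37.467) [heading=33, draw]
    -- iteration 2/2 --
    FD 1: (113.488,37.467) -> (114.326,38.012) [heading=33, draw]
    FD 1: (114.326,38.012) -> (115.165,38.557) [heading=33, draw]
    FD 18: (115.165,38.557) -> (130.261,48.36) [heading=33, draw]
  ]
]
Final: pos=(130.261,48.36), heading=33, 21 segment(s) drawn

Answer: 33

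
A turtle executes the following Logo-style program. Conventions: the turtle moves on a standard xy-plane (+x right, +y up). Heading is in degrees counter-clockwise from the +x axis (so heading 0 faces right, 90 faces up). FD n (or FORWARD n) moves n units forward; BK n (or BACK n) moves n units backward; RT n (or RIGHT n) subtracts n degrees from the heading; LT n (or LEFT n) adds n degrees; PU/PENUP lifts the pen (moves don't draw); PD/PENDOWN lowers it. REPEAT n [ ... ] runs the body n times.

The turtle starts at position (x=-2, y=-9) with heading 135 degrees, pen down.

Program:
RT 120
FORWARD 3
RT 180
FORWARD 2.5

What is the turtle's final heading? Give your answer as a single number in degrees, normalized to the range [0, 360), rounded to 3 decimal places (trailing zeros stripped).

Answer: 195

Derivation:
Executing turtle program step by step:
Start: pos=(-2,-9), heading=135, pen down
RT 120: heading 135 -> 15
FD 3: (-2,-9) -> (0.898,-8.224) [heading=15, draw]
RT 180: heading 15 -> 195
FD 2.5: (0.898,-8.224) -> (-1.517,-8.871) [heading=195, draw]
Final: pos=(-1.517,-8.871), heading=195, 2 segment(s) drawn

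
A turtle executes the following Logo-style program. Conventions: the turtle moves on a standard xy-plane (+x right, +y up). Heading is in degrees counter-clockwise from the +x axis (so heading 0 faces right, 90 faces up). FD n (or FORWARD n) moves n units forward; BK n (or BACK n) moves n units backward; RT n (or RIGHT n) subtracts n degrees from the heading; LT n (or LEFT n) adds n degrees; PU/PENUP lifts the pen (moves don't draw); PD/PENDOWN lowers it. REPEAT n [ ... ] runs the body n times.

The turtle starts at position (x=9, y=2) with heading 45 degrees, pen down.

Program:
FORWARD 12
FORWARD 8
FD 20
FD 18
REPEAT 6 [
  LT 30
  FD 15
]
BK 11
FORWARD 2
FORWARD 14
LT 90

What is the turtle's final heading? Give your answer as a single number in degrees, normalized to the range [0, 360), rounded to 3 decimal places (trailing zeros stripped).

Executing turtle program step by step:
Start: pos=(9,2), heading=45, pen down
FD 12: (9,2) -> (17.485,10.485) [heading=45, draw]
FD 8: (17.485,10.485) -> (23.142,16.142) [heading=45, draw]
FD 20: (23.142,16.142) -> (37.284,30.284) [heading=45, draw]
FD 18: (37.284,30.284) -> (50.012,43.012) [heading=45, draw]
REPEAT 6 [
  -- iteration 1/6 --
  LT 30: heading 45 -> 75
  FD 15: (50.012,43.012) -> (53.894,57.501) [heading=75, draw]
  -- iteration 2/6 --
  LT 30: heading 75 -> 105
  FD 15: (53.894,57.501) -> (50.012,71.99) [heading=105, draw]
  -- iteration 3/6 --
  LT 30: heading 105 -> 135
  FD 15: (50.012,71.99) -> (39.406,82.597) [heading=135, draw]
  -- iteration 4/6 --
  LT 30: heading 135 -> 165
  FD 15: (39.406,82.597) -> (24.917,86.479) [heading=165, draw]
  -- iteration 5/6 --
  LT 30: heading 165 -> 195
  FD 15: (24.917,86.479) -> (10.428,82.597) [heading=195, draw]
  -- iteration 6/6 --
  LT 30: heading 195 -> 225
  FD 15: (10.428,82.597) -> (-0.179,71.99) [heading=225, draw]
]
BK 11: (-0.179,71.99) -> (7.599,79.768) [heading=225, draw]
FD 2: (7.599,79.768) -> (6.185,78.354) [heading=225, draw]
FD 14: (6.185,78.354) -> (-3.714,68.454) [heading=225, draw]
LT 90: heading 225 -> 315
Final: pos=(-3.714,68.454), heading=315, 13 segment(s) drawn

Answer: 315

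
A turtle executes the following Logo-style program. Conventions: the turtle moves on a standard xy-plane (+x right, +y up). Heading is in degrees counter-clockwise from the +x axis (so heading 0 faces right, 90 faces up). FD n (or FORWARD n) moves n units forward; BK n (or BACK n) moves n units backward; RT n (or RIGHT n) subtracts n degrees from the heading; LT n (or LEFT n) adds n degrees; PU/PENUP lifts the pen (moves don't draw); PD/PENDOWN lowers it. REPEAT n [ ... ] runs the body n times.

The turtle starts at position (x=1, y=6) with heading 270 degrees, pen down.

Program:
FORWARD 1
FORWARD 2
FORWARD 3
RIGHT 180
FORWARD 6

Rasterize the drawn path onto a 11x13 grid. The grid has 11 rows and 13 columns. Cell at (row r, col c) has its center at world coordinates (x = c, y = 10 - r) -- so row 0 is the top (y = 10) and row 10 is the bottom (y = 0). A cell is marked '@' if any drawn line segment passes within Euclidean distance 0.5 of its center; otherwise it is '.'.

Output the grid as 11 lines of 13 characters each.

Answer: .............
.............
.............
.............
.@...........
.@...........
.@...........
.@...........
.@...........
.@...........
.@...........

Derivation:
Segment 0: (1,6) -> (1,5)
Segment 1: (1,5) -> (1,3)
Segment 2: (1,3) -> (1,0)
Segment 3: (1,0) -> (1,6)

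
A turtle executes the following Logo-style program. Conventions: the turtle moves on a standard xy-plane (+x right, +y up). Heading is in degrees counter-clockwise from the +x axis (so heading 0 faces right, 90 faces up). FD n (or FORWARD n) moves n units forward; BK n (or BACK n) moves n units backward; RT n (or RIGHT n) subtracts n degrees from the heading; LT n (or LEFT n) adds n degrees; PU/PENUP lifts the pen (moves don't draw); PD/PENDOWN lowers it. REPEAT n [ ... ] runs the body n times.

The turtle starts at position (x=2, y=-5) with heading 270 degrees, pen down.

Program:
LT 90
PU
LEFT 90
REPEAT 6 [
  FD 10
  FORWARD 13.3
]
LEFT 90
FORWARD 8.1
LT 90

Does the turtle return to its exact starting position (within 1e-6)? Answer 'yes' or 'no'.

Answer: no

Derivation:
Executing turtle program step by step:
Start: pos=(2,-5), heading=270, pen down
LT 90: heading 270 -> 0
PU: pen up
LT 90: heading 0 -> 90
REPEAT 6 [
  -- iteration 1/6 --
  FD 10: (2,-5) -> (2,5) [heading=90, move]
  FD 13.3: (2,5) -> (2,18.3) [heading=90, move]
  -- iteration 2/6 --
  FD 10: (2,18.3) -> (2,28.3) [heading=90, move]
  FD 13.3: (2,28.3) -> (2,41.6) [heading=90, move]
  -- iteration 3/6 --
  FD 10: (2,41.6) -> (2,51.6) [heading=90, move]
  FD 13.3: (2,51.6) -> (2,64.9) [heading=90, move]
  -- iteration 4/6 --
  FD 10: (2,64.9) -> (2,74.9) [heading=90, move]
  FD 13.3: (2,74.9) -> (2,88.2) [heading=90, move]
  -- iteration 5/6 --
  FD 10: (2,88.2) -> (2,98.2) [heading=90, move]
  FD 13.3: (2,98.2) -> (2,111.5) [heading=90, move]
  -- iteration 6/6 --
  FD 10: (2,111.5) -> (2,121.5) [heading=90, move]
  FD 13.3: (2,121.5) -> (2,134.8) [heading=90, move]
]
LT 90: heading 90 -> 180
FD 8.1: (2,134.8) -> (-6.1,134.8) [heading=180, move]
LT 90: heading 180 -> 270
Final: pos=(-6.1,134.8), heading=270, 0 segment(s) drawn

Start position: (2, -5)
Final position: (-6.1, 134.8)
Distance = 140.034; >= 1e-6 -> NOT closed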